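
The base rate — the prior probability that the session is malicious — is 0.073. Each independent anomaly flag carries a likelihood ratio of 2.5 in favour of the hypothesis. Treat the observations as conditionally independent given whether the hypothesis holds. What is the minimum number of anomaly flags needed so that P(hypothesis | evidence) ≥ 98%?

Prior odds: 0.073 ÷ 0.927 = 73/927.
Likelihood ratio per anomaly flag = 2.5.
Target posterior odds = 0.98/0.02 = 49.
Require 2.5ⁿ ≥ 49 ÷ (73/927) = 45423/73.
2.5⁷ = 610.3515625 falls short of 45423/73 but 2.5⁸ = 390625/256 reaches it, so n = 8.

8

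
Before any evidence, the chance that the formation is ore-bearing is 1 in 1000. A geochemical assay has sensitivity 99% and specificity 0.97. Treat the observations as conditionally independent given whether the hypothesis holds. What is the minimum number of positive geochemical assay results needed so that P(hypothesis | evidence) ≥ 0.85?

Prior odds: 0.001 ÷ 0.999 = 1/999.
False-positive rate = 1 − 0.97 = 0.03; likelihood ratio of a positive = 0.99/0.03 = 33.
Target odds: 0.85 ÷ 0.15 = 17/3.
Require 33ⁿ ≥ 17/3 ÷ (1/999) = 5661.
33² = 1089 falls short of 5661 but 33³ = 35937 reaches it, so n = 3.

3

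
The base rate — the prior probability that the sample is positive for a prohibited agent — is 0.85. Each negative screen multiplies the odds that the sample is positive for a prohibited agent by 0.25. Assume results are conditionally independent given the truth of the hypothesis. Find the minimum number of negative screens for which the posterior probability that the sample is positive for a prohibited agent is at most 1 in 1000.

Prior odds = 0.85/0.15 = 17/3.
Likelihood ratio per negative screen = 0.25.
Target posterior odds = 0.001/0.999 = 1/999.
Need (17/3) × 0.25ⁿ ≤ 1/999, i.e. 0.25ⁿ ≤ 1/5661.
0.25⁶ = 1/4096 is still above 1/5661 but 0.25⁷ = 1/16384 is at or below it, so n = 7.

7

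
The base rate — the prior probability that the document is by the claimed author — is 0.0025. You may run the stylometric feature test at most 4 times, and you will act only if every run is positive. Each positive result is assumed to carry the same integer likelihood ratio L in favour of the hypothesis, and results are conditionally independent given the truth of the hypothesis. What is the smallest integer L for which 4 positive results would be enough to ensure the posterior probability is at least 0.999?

Prior odds = 0.0025/0.9975 = 1/399.
Target odds = 0.999/0.001 = 999.
Need L⁴ ≥ 999 ÷ (1/399) = 398601.
25⁴ = 390625 < 398601 ≤ 456976 = 26⁴, so L = 26.

26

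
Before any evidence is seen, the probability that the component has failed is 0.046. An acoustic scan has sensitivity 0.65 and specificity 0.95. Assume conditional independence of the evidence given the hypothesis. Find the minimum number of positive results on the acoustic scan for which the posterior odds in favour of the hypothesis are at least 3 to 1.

2

Prior odds = 0.046/0.954 = 23/477.
False-positive rate = 1 − 0.95 = 0.05; likelihood ratio of a positive = 0.65/0.05 = 13.
Target odds = 3.
Need (23/477) × 13ⁿ ≥ 3, i.e. 13ⁿ ≥ 1431/23.
13¹ = 13 falls short of 1431/23 but 13² = 169 reaches it, so n = 2.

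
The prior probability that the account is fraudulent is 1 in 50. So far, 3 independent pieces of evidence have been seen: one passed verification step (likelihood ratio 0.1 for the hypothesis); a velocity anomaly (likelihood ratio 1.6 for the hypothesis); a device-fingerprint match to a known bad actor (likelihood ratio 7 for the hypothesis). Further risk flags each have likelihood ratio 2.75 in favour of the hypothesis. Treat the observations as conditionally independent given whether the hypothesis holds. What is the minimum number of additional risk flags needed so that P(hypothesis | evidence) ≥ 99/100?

9

Prior odds = 0.02/0.98 = 1/49.
Combined Bayes factor of the evidence already in hand = 0.1 × 1.6 × 7 = 1.12.
Odds after that evidence = (1/49) × 1.12 = 4/175.
Target odds = 0.99/0.01 = 99.
Need 2.75ⁿ ≥ 99 ÷ (4/175) = 4331.25.
2.75⁸ = 214358881/65536 falls short of 4331.25 but 2.75⁹ ≈8994.86 reaches it, so n = 9.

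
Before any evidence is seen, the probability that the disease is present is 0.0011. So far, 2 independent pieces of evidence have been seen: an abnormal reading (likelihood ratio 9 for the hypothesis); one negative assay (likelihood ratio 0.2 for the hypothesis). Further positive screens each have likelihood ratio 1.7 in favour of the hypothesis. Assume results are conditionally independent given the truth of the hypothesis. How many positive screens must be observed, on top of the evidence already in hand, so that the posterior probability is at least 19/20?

Prior odds = 0.0011/0.9989 = 11/9989.
Combined Bayes factor of the evidence already in hand = 9 × 0.2 = 1.8.
Odds after that evidence = (11/9989) × 1.8 = 99/49945.
Target odds = 0.95/0.05 = 19.
Need 1.7ⁿ ≥ 19 ÷ (99/49945) = 948955/99.
1.7¹⁷ ≈8272.4 falls short of 948955/99 but 1.7¹⁸ ≈14063.1 reaches it, so n = 18.

18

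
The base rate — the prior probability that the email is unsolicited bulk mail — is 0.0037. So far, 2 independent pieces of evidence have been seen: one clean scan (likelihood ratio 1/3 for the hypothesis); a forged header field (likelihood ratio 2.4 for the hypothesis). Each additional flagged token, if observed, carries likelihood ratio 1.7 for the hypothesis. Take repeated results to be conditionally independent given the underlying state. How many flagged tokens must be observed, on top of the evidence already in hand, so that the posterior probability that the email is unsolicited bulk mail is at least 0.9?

Prior odds = 0.0037/0.9963 = 37/9963.
Combined Bayes factor of the evidence already in hand = (1/3) × 2.4 = 0.8.
Odds after that evidence = (37/9963) × 0.8 = 148/49815.
Target odds = 0.9/0.1 = 9.
Need 1.7ⁿ ≥ 9 ÷ (148/49815) = 448335/148.
1.7¹⁵ ≈2862.42 falls short of 448335/148 but 1.7¹⁶ ≈4866.12 reaches it, so n = 16.

16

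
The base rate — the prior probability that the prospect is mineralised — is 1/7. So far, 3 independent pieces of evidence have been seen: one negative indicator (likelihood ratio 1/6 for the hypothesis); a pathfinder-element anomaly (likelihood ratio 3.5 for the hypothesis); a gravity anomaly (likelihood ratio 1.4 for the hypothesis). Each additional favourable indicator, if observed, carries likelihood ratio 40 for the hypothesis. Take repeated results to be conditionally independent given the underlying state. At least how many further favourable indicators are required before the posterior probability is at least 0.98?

Prior odds = (1/7)/(6/7) = 1/6.
Combined Bayes factor of the evidence already in hand = (1/6) × 3.5 × 1.4 = 49/60.
Odds after that evidence = (1/6) × 49/60 = 49/360.
Target odds = 0.98/0.02 = 49.
Need 40ⁿ ≥ 49 ÷ (49/360) = 360.
40¹ = 40 falls short of 360 but 40² = 1600 reaches it, so n = 2.

2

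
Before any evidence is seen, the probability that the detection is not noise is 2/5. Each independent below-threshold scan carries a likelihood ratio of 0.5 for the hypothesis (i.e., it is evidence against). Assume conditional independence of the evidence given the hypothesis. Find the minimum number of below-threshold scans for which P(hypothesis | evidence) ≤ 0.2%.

9

Prior odds: 0.4 ÷ 0.6 = 2/3.
Likelihood ratio per below-threshold scan = 0.5.
Target posterior odds = 0.002/0.998 = 1/499.
Need (2/3) × 0.5ⁿ ≤ 1/499, i.e. 0.5ⁿ ≤ 3/998.
0.5⁸ = 0.00390625 is still above 3/998 but 0.5⁹ = 0.001953125 is at or below it, so n = 9.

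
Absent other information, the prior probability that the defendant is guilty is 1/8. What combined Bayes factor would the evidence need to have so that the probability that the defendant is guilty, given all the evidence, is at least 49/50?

343

Prior odds = 0.125/0.875 = 1/7.
Target odds = 0.98/0.02 = 49.
Required Bayes factor = 49 ÷ (1/7) = 343.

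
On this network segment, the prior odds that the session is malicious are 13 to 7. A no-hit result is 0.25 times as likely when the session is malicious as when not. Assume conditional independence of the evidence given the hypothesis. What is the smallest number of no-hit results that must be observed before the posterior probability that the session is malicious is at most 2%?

Prior odds = 13/7.
Likelihood ratio per no-hit result = 0.25.
Target posterior odds = 0.02/0.98 = 1/49.
Need (13/7) × 0.25ⁿ ≤ 1/49, i.e. 0.25ⁿ ≤ 1/91.
0.25³ = 0.015625 is still above 1/91 but 0.25⁴ = 0.00390625 is at or below it, so n = 4.

4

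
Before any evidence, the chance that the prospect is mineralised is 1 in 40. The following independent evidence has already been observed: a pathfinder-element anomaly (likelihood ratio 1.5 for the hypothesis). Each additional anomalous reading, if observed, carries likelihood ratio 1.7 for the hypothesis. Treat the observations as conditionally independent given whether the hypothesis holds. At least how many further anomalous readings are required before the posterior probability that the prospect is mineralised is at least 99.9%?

Prior odds = 0.025/0.975 = 1/39.
Bayes factor of the evidence already in hand = 1.5.
Odds after that evidence = (1/39) × 1.5 = 1/26.
Target odds = 0.999/0.001 = 999.
Need 1.7ⁿ ≥ 999 ÷ (1/26) = 25974.
1.7¹⁹ ≈23907.2 falls short of 25974 but 1.7²⁰ ≈40642.3 reaches it, so n = 20.

20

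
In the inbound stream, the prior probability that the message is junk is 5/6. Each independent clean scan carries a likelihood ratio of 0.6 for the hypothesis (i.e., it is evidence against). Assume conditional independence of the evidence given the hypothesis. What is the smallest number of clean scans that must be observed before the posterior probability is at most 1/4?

Prior odds = (5/6)/(1/6) = 5.
Likelihood ratio per clean scan = 0.6.
Target odds: 0.25 ÷ 0.75 = 1/3.
Require 0.6ⁿ ≤ 1/3 ÷ 5 = 1/15.
0.6⁵ = 0.07776 is still above 1/15 but 0.6⁶ = 729/15625 is at or below it, so n = 6.

6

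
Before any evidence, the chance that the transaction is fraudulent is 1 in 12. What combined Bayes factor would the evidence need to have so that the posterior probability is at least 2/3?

22

Prior odds = (1/12)/(11/12) = 1/11.
Target odds = (2/3)/(1/3) = 2.
Required Bayes factor = 2 ÷ (1/11) = 22.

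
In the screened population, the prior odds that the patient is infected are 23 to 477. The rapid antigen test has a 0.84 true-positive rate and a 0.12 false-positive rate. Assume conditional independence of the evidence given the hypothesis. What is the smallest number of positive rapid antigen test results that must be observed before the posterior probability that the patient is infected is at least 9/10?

Prior odds = 23/477.
Likelihood ratio of a positive result = 0.84/0.12 = 7.
Target odds: 0.9 ÷ 0.1 = 9.
Require 7ⁿ ≥ 9 ÷ (23/477) = 4293/23.
7² = 49 falls short of 4293/23 but 7³ = 343 reaches it, so n = 3.

3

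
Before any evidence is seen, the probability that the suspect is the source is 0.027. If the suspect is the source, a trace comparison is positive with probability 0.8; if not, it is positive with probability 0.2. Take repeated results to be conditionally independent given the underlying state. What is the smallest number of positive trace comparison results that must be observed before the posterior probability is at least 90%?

Prior odds: 0.027 ÷ 0.973 = 27/973.
Likelihood ratio of a positive = 0.8/0.2 = 4.
Target odds: 0.9 ÷ 0.1 = 9.
Need (27/973) × 4ⁿ ≥ 9, i.e. 4ⁿ ≥ 973/3.
4⁴ = 256 falls short of 973/3 but 4⁵ = 1024 reaches it, so n = 5.

5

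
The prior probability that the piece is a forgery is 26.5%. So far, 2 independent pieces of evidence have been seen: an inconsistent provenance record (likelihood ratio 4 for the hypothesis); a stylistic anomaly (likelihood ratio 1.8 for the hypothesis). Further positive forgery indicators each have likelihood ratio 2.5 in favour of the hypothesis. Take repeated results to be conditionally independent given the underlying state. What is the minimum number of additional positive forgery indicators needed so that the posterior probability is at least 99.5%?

Prior odds = 0.265/0.735 = 53/147.
Combined Bayes factor of the evidence already in hand = 4 × 1.8 = 7.2.
Odds after that evidence = (53/147) × 7.2 = 636/245.
Target odds = 0.995/0.005 = 199.
Need 2.5ⁿ ≥ 199 ÷ (636/245) = 48755/636.
2.5⁴ = 39.0625 falls short of 48755/636 but 2.5⁵ = 97.65625 reaches it, so n = 5.

5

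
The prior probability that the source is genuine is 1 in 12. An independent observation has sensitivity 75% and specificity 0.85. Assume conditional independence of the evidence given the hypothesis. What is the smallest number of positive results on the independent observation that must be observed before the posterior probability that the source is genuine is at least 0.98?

Prior odds: (1/12) ÷ (11/12) = 1/11.
False-positive rate = 1 − 0.85 = 0.15; likelihood ratio of a positive = 0.75/0.15 = 5.
Target posterior odds = 0.98/0.02 = 49.
Need (1/11) × 5ⁿ ≥ 49, i.e. 5ⁿ ≥ 539.
5³ = 125 falls short of 539 but 5⁴ = 625 reaches it, so n = 4.

4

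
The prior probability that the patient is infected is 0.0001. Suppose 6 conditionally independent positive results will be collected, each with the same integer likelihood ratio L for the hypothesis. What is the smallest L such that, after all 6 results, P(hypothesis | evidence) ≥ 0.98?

9

Prior odds = 0.0001/0.9999 = 1/9999.
Target odds = 0.98/0.02 = 49.
Need L⁶ ≥ 49 ÷ (1/9999) = 489951.
8⁶ = 262144 < 489951 ≤ 531441 = 9⁶, so L = 9.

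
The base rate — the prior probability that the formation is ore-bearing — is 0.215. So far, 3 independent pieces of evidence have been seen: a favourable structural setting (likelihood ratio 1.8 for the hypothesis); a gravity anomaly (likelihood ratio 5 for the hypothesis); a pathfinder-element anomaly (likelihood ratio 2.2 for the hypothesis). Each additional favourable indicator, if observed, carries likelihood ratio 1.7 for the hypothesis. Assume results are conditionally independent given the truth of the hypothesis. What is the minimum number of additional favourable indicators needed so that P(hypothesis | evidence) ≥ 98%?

Prior odds = 0.215/0.785 = 43/157.
Combined Bayes factor of the evidence already in hand = 1.8 × 5 × 2.2 = 19.8.
Odds after that evidence = (43/157) × 19.8 = 4257/785.
Target odds = 0.98/0.02 = 49.
Need 1.7ⁿ ≥ 49 ÷ (4257/785) = 38465/4257.
1.7⁴ = 8.3521 falls short of 38465/4257 but 1.7⁵ = 1419857/100000 reaches it, so n = 5.

5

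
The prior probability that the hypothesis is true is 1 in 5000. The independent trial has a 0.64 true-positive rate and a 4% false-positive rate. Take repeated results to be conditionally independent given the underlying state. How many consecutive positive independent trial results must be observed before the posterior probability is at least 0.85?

4

Prior odds: 0.0002 ÷ 0.9998 = 1/4999.
Likelihood ratio of a positive result = 0.64/0.04 = 16.
Target odds: 0.85 ÷ 0.15 = 17/3.
Require 16ⁿ ≥ 17/3 ÷ (1/4999) = 84983/3.
16³ = 4096 falls short of 84983/3 but 16⁴ = 65536 reaches it, so n = 4.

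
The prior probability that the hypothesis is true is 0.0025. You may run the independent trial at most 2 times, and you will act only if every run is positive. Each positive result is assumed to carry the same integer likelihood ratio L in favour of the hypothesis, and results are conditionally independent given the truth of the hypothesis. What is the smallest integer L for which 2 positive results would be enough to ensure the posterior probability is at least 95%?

Prior odds = 0.0025/0.9975 = 1/399.
Target odds = 0.95/0.05 = 19.
Need L² ≥ 19 ÷ (1/399) = 7581.
87² = 7569 < 7581 ≤ 7744 = 88², so L = 88.

88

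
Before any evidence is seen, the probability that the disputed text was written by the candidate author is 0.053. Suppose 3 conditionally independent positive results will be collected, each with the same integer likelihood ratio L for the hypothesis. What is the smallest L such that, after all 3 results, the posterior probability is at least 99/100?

13

Prior odds = 0.053/0.947 = 53/947.
Target odds = 0.99/0.01 = 99.
Need L³ ≥ 99 ÷ (53/947) = 93753/53.
12³ = 1728 < 93753/53 ≤ 2197 = 13³, so L = 13.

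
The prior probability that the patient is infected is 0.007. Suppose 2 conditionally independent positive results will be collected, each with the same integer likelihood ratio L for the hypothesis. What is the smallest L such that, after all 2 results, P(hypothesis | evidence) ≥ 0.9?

Prior odds = 0.007/0.993 = 7/993.
Target odds = 0.9/0.1 = 9.
Need L² ≥ 9 ÷ (7/993) = 8937/7.
35² = 1225 < 8937/7 ≤ 1296 = 36², so L = 36.

36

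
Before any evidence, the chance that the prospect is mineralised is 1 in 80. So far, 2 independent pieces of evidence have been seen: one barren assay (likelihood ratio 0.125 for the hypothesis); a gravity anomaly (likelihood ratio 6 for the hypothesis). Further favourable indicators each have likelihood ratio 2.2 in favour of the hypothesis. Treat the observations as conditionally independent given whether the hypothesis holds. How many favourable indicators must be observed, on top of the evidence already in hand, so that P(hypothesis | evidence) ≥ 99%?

Prior odds = 0.0125/0.9875 = 1/79.
Combined Bayes factor of the evidence already in hand = 0.125 × 6 = 0.75.
Odds after that evidence = (1/79) × 0.75 = 3/316.
Target odds = 0.99/0.01 = 99.
Need 2.2ⁿ ≥ 99 ÷ (3/316) = 10428.
2.2¹¹ ≈5843.18 falls short of 10428 but 2.2¹² ≈12855 reaches it, so n = 12.

12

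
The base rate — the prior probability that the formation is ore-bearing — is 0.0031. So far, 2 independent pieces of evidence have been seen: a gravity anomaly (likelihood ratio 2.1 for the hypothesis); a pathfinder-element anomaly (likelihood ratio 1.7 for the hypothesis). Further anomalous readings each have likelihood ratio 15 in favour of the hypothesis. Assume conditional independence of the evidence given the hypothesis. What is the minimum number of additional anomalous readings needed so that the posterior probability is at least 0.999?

Prior odds = 0.0031/0.9969 = 31/9969.
Combined Bayes factor of the evidence already in hand = 2.1 × 1.7 = 3.57.
Odds after that evidence = (31/9969) × 3.57 = 3689/332300.
Target odds = 0.999/0.001 = 999.
Need 15ⁿ ≥ 999 ÷ (3689/332300) = 331967700/3689.
15⁴ = 50625 falls short of 331967700/3689 but 15⁵ = 759375 reaches it, so n = 5.

5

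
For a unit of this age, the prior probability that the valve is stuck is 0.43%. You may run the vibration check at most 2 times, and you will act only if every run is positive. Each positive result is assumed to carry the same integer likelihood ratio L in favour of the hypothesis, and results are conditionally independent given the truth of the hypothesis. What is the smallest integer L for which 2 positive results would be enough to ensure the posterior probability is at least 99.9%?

Prior odds = 0.0043/0.9957 = 43/9957.
Target odds = 0.999/0.001 = 999.
Need L² ≥ 999 ÷ (43/9957) = 9947043/43.
480² = 230400 < 9947043/43 ≤ 231361 = 481², so L = 481.

481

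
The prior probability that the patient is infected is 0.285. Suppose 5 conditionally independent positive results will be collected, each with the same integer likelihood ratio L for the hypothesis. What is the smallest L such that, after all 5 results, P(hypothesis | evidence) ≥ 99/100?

Prior odds = 0.285/0.715 = 57/143.
Target odds = 0.99/0.01 = 99.
Need L⁵ ≥ 99 ÷ (57/143) = 4719/19.
3⁵ = 243 < 4719/19 ≤ 1024 = 4⁵, so L = 4.

4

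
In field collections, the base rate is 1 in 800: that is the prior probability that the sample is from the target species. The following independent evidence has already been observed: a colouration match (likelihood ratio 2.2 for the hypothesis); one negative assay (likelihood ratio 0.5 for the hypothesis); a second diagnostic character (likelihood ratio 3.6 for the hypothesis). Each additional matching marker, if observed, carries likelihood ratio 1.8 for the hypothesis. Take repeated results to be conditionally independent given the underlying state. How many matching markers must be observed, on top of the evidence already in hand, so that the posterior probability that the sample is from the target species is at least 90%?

Prior odds = 0.00125/0.99875 = 1/799.
Combined Bayes factor of the evidence already in hand = 2.2 × 0.5 × 3.6 = 3.96.
Odds after that evidence = (1/799) × 3.96 = 99/19975.
Target odds = 0.9/0.1 = 9.
Need 1.8ⁿ ≥ 9 ÷ (99/19975) = 19975/11.
1.8¹² ≈1156.83 falls short of 19975/11 but 1.8¹³ ≈2082.3 reaches it, so n = 13.

13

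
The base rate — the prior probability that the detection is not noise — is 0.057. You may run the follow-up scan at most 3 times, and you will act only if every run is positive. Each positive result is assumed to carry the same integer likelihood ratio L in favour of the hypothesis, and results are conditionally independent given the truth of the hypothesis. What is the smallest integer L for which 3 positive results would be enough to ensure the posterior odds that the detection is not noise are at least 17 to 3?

5

Prior odds = 0.057/0.943 = 57/943.
Target odds = 17/3.
Need L³ ≥ 17/3 ÷ (57/943) = 16031/171.
4³ = 64 < 16031/171 ≤ 125 = 5³, so L = 5.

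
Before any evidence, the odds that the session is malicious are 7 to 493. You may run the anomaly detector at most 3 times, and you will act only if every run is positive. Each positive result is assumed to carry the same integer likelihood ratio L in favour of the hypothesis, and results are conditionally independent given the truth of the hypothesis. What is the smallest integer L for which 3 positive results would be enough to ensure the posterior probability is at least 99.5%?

25

Prior odds = 7/493.
Target odds = 0.995/0.005 = 199.
Need L³ ≥ 199 ÷ (7/493) = 98107/7.
24³ = 13824 < 98107/7 ≤ 15625 = 25³, so L = 25.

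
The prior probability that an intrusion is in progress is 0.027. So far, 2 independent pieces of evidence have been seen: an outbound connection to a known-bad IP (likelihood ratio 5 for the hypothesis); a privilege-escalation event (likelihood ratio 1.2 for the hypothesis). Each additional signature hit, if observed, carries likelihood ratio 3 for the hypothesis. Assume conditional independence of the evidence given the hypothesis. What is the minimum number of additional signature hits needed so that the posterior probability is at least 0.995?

Prior odds = 0.027/0.973 = 27/973.
Combined Bayes factor of the evidence already in hand = 5 × 1.2 = 6.
Odds after that evidence = (27/973) × 6 = 162/973.
Target odds = 0.995/0.005 = 199.
Need 3ⁿ ≥ 199 ÷ (162/973) = 193627/162.
3⁶ = 729 falls short of 193627/162 but 3⁷ = 2187 reaches it, so n = 7.

7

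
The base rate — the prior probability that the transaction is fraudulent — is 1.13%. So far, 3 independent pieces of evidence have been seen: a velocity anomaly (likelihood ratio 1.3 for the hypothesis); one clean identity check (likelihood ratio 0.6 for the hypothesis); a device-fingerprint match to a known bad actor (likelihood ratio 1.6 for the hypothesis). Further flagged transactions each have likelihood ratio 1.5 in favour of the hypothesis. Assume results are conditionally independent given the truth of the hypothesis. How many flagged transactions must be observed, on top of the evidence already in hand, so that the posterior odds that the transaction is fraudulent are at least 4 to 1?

Prior odds = 0.0113/0.9887 = 113/9887.
Combined Bayes factor of the evidence already in hand = 1.3 × 0.6 × 1.6 = 1.248.
Odds after that evidence = (113/9887) × 1.248 = 17628/1235875.
Target odds = 4.
Need 1.5ⁿ ≥ 4 ÷ (17628/1235875) = 1235875/4407.
1.5¹³ = 1594323/8192 falls short of 1235875/4407 but 1.5¹⁴ = 4782969/16384 reaches it, so n = 14.

14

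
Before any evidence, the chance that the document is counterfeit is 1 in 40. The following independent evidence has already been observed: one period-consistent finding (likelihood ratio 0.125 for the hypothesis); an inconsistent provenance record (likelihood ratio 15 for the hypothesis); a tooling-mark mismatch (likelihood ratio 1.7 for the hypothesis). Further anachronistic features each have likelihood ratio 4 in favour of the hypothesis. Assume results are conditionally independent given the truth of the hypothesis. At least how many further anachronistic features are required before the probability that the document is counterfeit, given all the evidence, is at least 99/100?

6

Prior odds = 0.025/0.975 = 1/39.
Combined Bayes factor of the evidence already in hand = 0.125 × 15 × 1.7 = 3.1875.
Odds after that evidence = (1/39) × 3.1875 = 17/208.
Target odds = 0.99/0.01 = 99.
Need 4ⁿ ≥ 99 ÷ (17/208) = 20592/17.
4⁵ = 1024 falls short of 20592/17 but 4⁶ = 4096 reaches it, so n = 6.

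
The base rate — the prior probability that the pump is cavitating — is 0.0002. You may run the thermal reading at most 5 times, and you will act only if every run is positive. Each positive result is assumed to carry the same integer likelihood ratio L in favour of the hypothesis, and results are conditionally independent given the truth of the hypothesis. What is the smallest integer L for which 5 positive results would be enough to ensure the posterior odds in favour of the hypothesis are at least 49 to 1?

Prior odds = 0.0002/0.9998 = 1/4999.
Target odds = 49.
Need L⁵ ≥ 49 ÷ (1/4999) = 244951.
11⁵ = 161051 < 244951 ≤ 248832 = 12⁵, so L = 12.

12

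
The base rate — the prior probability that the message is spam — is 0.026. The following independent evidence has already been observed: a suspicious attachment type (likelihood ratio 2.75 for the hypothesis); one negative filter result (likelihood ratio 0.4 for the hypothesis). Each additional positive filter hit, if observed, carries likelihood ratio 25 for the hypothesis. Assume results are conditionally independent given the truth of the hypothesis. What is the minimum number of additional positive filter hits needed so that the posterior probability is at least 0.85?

Prior odds = 0.026/0.974 = 13/487.
Combined Bayes factor of the evidence already in hand = 2.75 × 0.4 = 1.1.
Odds after that evidence = (13/487) × 1.1 = 143/4870.
Target odds = 0.85/0.15 = 17/3.
Need 25ⁿ ≥ 17/3 ÷ (143/4870) = 82790/429.
25¹ = 25 falls short of 82790/429 but 25² = 625 reaches it, so n = 2.

2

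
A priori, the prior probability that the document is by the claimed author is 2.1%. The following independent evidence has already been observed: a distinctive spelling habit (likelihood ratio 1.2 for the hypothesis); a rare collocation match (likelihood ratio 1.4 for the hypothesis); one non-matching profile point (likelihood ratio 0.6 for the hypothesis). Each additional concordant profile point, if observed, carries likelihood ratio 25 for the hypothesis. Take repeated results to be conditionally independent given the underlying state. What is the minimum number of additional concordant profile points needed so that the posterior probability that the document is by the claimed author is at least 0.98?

3

Prior odds = 0.021/0.979 = 21/979.
Combined Bayes factor of the evidence already in hand = 1.2 × 1.4 × 0.6 = 1.008.
Odds after that evidence = (21/979) × 1.008 = 2646/122375.
Target odds = 0.98/0.02 = 49.
Need 25ⁿ ≥ 49 ÷ (2646/122375) = 122375/54.
25² = 625 falls short of 122375/54 but 25³ = 15625 reaches it, so n = 3.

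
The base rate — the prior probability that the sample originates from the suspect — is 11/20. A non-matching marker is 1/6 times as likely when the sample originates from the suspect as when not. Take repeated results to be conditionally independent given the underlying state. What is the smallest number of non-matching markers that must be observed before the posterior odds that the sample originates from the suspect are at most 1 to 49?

3

Prior odds: 0.55 ÷ 0.45 = 11/9.
Likelihood ratio per non-matching marker = 1/6.
Target odds = 1/49.
Require (1/6)ⁿ ≤ 1/49 ÷ (11/9) = 9/539.
(1/6)² = 1/36 is still above 9/539 but (1/6)³ = 1/216 is at or below it, so n = 3.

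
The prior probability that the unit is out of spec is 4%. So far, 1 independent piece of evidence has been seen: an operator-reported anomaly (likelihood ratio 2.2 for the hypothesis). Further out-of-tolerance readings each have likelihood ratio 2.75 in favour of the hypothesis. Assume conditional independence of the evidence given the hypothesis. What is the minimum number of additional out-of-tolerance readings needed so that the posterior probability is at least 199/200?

Prior odds = 0.04/0.96 = 1/24.
Bayes factor of the evidence already in hand = 2.2.
Odds after that evidence = (1/24) × 2.2 = 11/120.
Target odds = 0.995/0.005 = 199.
Need 2.75ⁿ ≥ 199 ÷ (11/120) = 23880/11.
2.75⁷ = 19487171/16384 falls short of 23880/11 but 2.75⁸ = 214358881/65536 reaches it, so n = 8.

8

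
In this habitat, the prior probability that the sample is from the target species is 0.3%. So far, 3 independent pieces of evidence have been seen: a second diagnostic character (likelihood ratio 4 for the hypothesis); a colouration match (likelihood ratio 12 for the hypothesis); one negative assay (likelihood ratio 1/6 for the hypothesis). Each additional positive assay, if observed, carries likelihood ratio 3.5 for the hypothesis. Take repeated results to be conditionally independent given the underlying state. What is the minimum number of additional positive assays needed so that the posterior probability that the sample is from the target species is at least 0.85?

Prior odds = 0.003/0.997 = 3/997.
Combined Bayes factor of the evidence already in hand = 4 × 12 × (1/6) = 8.
Odds after that evidence = (3/997) × 8 = 24/997.
Target odds = 0.85/0.15 = 17/3.
Need 3.5ⁿ ≥ 17/3 ÷ (24/997) = 16949/72.
3.5⁴ = 150.0625 falls short of 16949/72 but 3.5⁵ = 525.21875 reaches it, so n = 5.

5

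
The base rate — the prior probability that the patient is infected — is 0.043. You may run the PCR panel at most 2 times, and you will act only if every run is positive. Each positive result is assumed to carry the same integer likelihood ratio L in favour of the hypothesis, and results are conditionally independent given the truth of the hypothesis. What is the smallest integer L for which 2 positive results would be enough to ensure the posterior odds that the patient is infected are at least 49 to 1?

Prior odds = 0.043/0.957 = 43/957.
Target odds = 49.
Need L² ≥ 49 ÷ (43/957) = 46893/43.
33² = 1089 < 46893/43 ≤ 1156 = 34², so L = 34.

34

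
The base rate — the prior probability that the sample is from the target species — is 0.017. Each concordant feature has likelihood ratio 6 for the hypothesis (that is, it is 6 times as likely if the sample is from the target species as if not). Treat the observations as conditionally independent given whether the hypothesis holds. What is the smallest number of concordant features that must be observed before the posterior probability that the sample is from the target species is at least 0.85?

4

Prior odds = 0.017/0.983 = 17/983.
Likelihood ratio per concordant feature = 6.
Target posterior odds = 0.85/0.15 = 17/3.
Require 6ⁿ ≥ 17/3 ÷ (17/983) = 983/3.
6³ = 216 falls short of 983/3 but 6⁴ = 1296 reaches it, so n = 4.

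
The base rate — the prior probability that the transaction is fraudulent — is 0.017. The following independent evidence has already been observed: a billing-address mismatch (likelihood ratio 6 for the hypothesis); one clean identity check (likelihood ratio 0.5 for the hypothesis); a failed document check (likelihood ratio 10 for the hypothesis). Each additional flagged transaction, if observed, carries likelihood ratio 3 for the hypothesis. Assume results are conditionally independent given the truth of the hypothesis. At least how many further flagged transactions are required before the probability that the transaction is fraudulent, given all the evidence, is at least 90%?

3

Prior odds = 0.017/0.983 = 17/983.
Combined Bayes factor of the evidence already in hand = 6 × 0.5 × 10 = 30.
Odds after that evidence = (17/983) × 30 = 510/983.
Target odds = 0.9/0.1 = 9.
Need 3ⁿ ≥ 9 ÷ (510/983) = 2949/170.
3² = 9 falls short of 2949/170 but 3³ = 27 reaches it, so n = 3.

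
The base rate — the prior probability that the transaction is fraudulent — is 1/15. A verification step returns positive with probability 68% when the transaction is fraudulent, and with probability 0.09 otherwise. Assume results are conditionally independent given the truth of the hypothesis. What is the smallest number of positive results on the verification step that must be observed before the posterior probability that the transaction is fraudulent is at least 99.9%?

Prior odds: (1/15) ÷ (14/15) = 1/14.
Likelihood ratio of a positive result = 0.68/0.09 = 68/9.
Target posterior odds = 0.999/0.001 = 999.
Require (68/9)ⁿ ≥ 999 ÷ (1/14) = 13986.
(68/9)⁴ = 21381376/6561 falls short of 13986 but (68/9)⁵ ≈24622.5 reaches it, so n = 5.

5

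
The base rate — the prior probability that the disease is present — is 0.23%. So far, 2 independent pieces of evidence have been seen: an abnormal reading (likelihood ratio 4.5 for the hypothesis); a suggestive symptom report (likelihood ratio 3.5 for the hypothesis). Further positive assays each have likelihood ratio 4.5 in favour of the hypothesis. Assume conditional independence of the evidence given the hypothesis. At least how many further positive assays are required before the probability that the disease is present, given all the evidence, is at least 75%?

3

Prior odds = 0.0023/0.9977 = 23/9977.
Combined Bayes factor of the evidence already in hand = 4.5 × 3.5 = 15.75.
Odds after that evidence = (23/9977) × 15.75 = 1449/39908.
Target odds = 0.75/0.25 = 3.
Need 4.5ⁿ ≥ 3 ÷ (1449/39908) = 39908/483.
4.5² = 20.25 falls short of 39908/483 but 4.5³ = 91.125 reaches it, so n = 3.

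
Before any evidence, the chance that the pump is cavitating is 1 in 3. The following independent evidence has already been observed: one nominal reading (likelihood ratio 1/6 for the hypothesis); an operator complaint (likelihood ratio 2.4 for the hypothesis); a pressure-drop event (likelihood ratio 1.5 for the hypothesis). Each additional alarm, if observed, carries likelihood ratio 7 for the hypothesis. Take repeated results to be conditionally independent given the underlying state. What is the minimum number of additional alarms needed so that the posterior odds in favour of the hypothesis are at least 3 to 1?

2

Prior odds = (1/3)/(2/3) = 0.5.
Combined Bayes factor of the evidence already in hand = (1/6) × 2.4 × 1.5 = 0.6.
Odds after that evidence = 0.5 × 0.6 = 0.3.
Target odds = 3.
Need 7ⁿ ≥ 3 ÷ 0.3 = 10.
7¹ = 7 falls short of 10 but 7² = 49 reaches it, so n = 2.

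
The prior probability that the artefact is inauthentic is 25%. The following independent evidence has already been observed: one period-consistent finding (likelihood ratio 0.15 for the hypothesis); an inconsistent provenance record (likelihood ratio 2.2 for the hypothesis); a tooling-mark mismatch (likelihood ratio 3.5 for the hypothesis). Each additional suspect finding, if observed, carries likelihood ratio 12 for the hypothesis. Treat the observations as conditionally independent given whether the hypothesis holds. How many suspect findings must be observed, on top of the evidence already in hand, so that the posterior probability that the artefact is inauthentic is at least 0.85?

2

Prior odds = 0.25/0.75 = 1/3.
Combined Bayes factor of the evidence already in hand = 0.15 × 2.2 × 3.5 = 1.155.
Odds after that evidence = (1/3) × 1.155 = 0.385.
Target odds = 0.85/0.15 = 17/3.
Need 12ⁿ ≥ 17/3 ÷ 0.385 = 3400/231.
12¹ = 12 falls short of 3400/231 but 12² = 144 reaches it, so n = 2.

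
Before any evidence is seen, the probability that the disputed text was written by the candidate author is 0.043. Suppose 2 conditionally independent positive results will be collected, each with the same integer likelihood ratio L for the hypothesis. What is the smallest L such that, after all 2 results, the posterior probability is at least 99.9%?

150

Prior odds = 0.043/0.957 = 43/957.
Target odds = 0.999/0.001 = 999.
Need L² ≥ 999 ÷ (43/957) = 956043/43.
149² = 22201 < 956043/43 ≤ 22500 = 150², so L = 150.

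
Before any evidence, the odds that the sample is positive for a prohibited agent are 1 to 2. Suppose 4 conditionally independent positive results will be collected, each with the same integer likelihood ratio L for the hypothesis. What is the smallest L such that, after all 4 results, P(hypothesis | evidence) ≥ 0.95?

Prior odds = 0.5.
Target odds = 0.95/0.05 = 19.
Need L⁴ ≥ 19 ÷ 0.5 = 38.
2⁴ = 16 < 38 ≤ 81 = 3⁴, so L = 3.

3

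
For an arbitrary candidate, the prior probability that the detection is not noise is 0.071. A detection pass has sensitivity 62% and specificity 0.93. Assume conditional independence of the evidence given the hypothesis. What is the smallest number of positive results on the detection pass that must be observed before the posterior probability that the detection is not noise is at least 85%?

Prior odds: 0.071 ÷ 0.929 = 71/929.
False-positive rate = 1 − 0.93 = 0.07; likelihood ratio of a positive = 0.62/0.07 = 62/7.
Target odds: 0.85 ÷ 0.15 = 17/3.
Require (62/7)ⁿ ≥ 17/3 ÷ (71/929) = 15793/213.
(62/7)¹ = 62/7 falls short of 15793/213 but (62/7)² = 3844/49 reaches it, so n = 2.

2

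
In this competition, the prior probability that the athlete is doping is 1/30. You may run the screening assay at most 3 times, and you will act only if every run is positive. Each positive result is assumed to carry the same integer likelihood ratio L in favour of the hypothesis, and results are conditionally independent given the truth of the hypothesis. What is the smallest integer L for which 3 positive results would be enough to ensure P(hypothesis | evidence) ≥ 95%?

9

Prior odds = (1/30)/(29/30) = 1/29.
Target odds = 0.95/0.05 = 19.
Need L³ ≥ 19 ÷ (1/29) = 551.
8³ = 512 < 551 ≤ 729 = 9³, so L = 9.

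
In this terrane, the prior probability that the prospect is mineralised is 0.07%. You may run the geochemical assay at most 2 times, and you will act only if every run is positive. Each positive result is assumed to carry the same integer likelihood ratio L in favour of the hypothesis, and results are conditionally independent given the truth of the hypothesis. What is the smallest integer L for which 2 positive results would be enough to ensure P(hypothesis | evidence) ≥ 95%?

165

Prior odds = 0.0007/0.9993 = 7/9993.
Target odds = 0.95/0.05 = 19.
Need L² ≥ 19 ÷ (7/9993) = 189867/7.
164² = 26896 < 189867/7 ≤ 27225 = 165², so L = 165.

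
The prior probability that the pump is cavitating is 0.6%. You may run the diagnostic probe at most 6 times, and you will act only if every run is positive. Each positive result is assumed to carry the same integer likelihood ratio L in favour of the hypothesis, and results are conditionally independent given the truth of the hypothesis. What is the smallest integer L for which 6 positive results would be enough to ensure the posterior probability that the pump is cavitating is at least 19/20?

4

Prior odds = 0.006/0.994 = 3/497.
Target odds = 0.95/0.05 = 19.
Need L⁶ ≥ 19 ÷ (3/497) = 9443/3.
3⁶ = 729 < 9443/3 ≤ 4096 = 4⁶, so L = 4.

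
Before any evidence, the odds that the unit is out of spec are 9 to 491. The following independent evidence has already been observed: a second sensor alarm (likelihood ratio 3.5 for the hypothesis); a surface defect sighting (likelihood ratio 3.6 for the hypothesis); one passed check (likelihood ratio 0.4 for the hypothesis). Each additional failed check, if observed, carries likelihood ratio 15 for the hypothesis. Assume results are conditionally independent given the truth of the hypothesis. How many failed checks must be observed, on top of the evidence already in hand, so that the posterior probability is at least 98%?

3

Prior odds = 9/491.
Combined Bayes factor of the evidence already in hand = 3.5 × 3.6 × 0.4 = 5.04.
Odds after that evidence = (9/491) × 5.04 = 1134/12275.
Target odds = 0.98/0.02 = 49.
Need 15ⁿ ≥ 49 ÷ (1134/12275) = 85925/162.
15² = 225 falls short of 85925/162 but 15³ = 3375 reaches it, so n = 3.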